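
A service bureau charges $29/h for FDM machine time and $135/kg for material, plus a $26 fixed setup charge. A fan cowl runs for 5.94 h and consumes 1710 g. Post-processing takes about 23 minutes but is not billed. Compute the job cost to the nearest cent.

Time charge = 29 × 5.94, so $172.26.
Material charge = 135 × 1710/1000, so $230.85.
Total = 172.26 + 230.85 + 26 = $429.11.

$429.11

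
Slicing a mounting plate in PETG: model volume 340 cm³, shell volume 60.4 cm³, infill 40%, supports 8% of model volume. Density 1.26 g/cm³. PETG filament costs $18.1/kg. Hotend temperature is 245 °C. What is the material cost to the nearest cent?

Infill region = 340 − 60.4 = 279.6 cm³.
Infill volume = 0.40 × 279.6 = 111.84 cm³.
Support = 0.08 × 340, so 27.2 cm³.
Deposited volume: 60.4 + 111.84 + 27.2 → 199.44 cm³.
Mass: 199.44 × 1.26 → 251.2944 g.
At $18.1/kg: 251.2944/1000 × 18.1 = $4.55.

$4.55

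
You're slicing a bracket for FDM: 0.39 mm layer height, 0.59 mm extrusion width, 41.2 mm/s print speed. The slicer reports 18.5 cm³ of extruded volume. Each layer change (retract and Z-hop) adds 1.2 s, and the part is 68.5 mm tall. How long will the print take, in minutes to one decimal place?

Extrusion cross-section: 0.39 × 0.59 → 0.2301 mm².
Path length: 18500 mm³ / 0.2301 mm² → 80399.8 mm.
Time extruding = 80399.8 / 41.2, so 1951.5 s.
Layer count = ceil(68.5 / 0.39) = 176.
Layer-change overhead = 176 × 1.2, so 211.2 s.
Altogether 1951.5 + 211.2 = 2162.7 s, i.e. 36.0 minutes.

36.0 minutes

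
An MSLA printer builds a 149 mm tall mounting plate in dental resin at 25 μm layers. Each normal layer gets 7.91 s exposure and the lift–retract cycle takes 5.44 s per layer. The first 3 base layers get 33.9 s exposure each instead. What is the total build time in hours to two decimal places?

Number of layers: 149 / 0.025 → 5960 (rounded up).
Base layers: 3 × (33.9 + 5.44) → 118.02 s.
Regular layers: 5957 × (7.91 + 5.44) → 79525.95 s.
Total = 118.02 + 79525.95 = 79643.97 s = 22.12 hours.

22.12 hours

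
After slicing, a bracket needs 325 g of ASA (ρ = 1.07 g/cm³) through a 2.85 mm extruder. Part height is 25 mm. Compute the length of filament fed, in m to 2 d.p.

Extruded volume: 325/1.07 = 303.7383 cm³ (303738.3 mm³).
Cross-section of 2.85 mm filament: π·(2.85/2)² = 6.3794 mm².
Length = 303738.3 / 6.3794 = 47612.36 mm = 47.61 m.

47.61 m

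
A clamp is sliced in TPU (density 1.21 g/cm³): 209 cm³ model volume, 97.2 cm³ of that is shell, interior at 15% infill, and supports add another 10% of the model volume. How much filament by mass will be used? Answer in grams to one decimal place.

163.2 g

Infill region: 209 − 97.2 → 111.8 cm³.
Deposited infill = 0.15 × 111.8 = 16.77 cm³.
Support: 0.10 × 209 → 20.9 cm³.
Deposited volume: 97.2 + 16.77 + 20.9 → 134.87 cm³.
Mass: 134.87 × 1.21 → 163.1927 g.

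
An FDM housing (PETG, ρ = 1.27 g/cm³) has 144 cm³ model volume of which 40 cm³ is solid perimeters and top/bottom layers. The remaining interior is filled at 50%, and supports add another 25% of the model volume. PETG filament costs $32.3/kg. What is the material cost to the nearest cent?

$5.25

Infill region = 144 − 40, so 104 cm³.
Deposited infill = 0.50 × 104 = 52 cm³.
Support = 0.25 × 144 = 36 cm³.
Deposited volume = 40 + 52 + 36 = 128 cm³.
Mass = 128 × 1.27 = 162.56 g.
At $32.3/kg: 162.56/1000 × 32.3 = $5.25.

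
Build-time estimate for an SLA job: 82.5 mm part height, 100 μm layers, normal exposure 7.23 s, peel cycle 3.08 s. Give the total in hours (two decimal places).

2.36 hours

Layer count = ceil(82.5 / 0.1) = 825.
Cycle time = 7.23 + 3.08, so 10.31 s.
Total = 825 × 10.31 = 8505.75 s = 2.36 hours.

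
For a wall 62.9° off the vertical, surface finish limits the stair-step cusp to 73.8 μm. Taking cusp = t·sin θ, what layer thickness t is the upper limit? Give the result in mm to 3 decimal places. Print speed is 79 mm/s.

0.083 mm

t = h_c / sin θ = 0.0738 / 0.8902 = 0.083 mm.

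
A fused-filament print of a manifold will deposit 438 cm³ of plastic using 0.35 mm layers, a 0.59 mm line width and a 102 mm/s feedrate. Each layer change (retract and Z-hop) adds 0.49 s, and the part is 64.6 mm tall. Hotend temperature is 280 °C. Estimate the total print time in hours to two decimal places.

5.80 hours

Extrusion cross-section = 0.35 × 0.59 = 0.2065 mm².
Total extruded path = 438000/0.2065 = 2121065.4 mm.
Extrusion time = 2121065.4 / 102, so 20794.8 s.
Layer count = ceil(64.6 / 0.35) = 185.
Layer-change overhead = 185 × 0.49, so 90.65 s.
Total = 20794.8 + 90.65 = 20885.45 s = 5.80 hours.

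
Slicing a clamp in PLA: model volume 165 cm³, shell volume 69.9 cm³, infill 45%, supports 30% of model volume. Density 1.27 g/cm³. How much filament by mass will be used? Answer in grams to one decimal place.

Volume inside the shell = 165 − 69.9, so 95.1 cm³.
Infill deposited = 0.45 × 95.1 = 42.795 cm³.
Support = 0.30 × 165, so 49.5 cm³.
Total printed volume: 69.9 + 42.795 + 49.5 → 162.195 cm³.
Mass = 162.195 × 1.27, so 205.98765 g.

206.0 g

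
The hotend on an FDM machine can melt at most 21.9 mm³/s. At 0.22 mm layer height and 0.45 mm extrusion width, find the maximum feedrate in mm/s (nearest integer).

221 mm/s

Bead cross-section: 0.22 × 0.45 → 0.099 mm².
Max speed = 21.9 / 0.099 = 221.21 ≈ 221 mm/s.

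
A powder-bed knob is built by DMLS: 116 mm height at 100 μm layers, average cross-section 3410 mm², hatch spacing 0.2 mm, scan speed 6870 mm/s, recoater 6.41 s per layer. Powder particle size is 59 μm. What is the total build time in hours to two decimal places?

Number of layers: 116 / 0.1 → 1160 (rounded up).
Per-layer scan distance: 3410 / 0.2 → 17050 mm.
Scan time per layer = 17050 / 6870, so 2.4818 s.
Per-layer time = 2.4818 + 6.41, so 8.8918 s.
Build time = 1160 × 8.8918 = 10314.488 s = 2.87 hours.

2.87 hours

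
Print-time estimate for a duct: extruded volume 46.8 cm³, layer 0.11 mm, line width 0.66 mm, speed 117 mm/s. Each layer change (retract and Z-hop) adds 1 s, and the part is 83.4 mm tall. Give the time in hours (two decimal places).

1.74 hours

Bead cross-section: 0.11 × 0.66 → 0.0726 mm².
Total extruded path = 46800/0.0726 = 644628.1 mm.
Print-move time: 644628.1 / 117 → 5509.6 s.
Layer count = ceil(83.4 / 0.11) = 759.
Z-hop total: 759 × 1 → 759 s.
Total = 5509.6 + 759 = 6268.6 s = 1.74 hours.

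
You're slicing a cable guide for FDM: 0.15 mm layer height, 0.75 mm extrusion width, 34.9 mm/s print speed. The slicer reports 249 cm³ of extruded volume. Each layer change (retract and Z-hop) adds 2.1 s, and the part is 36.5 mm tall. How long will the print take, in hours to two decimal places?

Extrusion cross-section = 0.15 × 0.75, so 0.1125 mm².
Total extruded path = 249000/0.1125 = 2213333.3 mm.
Extrusion time: 2213333.3 / 34.9 → 63419.3 s.
Layers = ⌈36.5/0.15⌉ = 244.
Non-print overhead = 244 × 2.1 = 512.4 s.
Altogether 63419.3 + 512.4 = 63931.7 s, i.e. 17.76 hours.

17.76 hours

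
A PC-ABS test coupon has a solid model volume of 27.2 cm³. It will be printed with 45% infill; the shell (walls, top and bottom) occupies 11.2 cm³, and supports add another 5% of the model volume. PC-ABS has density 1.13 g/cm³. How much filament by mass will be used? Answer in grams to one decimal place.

Volume inside the shell: 27.2 − 11.2 → 16 cm³.
Infill volume = 0.45 × 16 = 7.2 cm³.
Support = 0.05 × 27.2, so 1.36 cm³.
Deposited volume = 11.2 + 7.2 + 1.36 = 19.76 cm³.
Mass: 19.76 × 1.13 → 22.3288 g.

22.3 g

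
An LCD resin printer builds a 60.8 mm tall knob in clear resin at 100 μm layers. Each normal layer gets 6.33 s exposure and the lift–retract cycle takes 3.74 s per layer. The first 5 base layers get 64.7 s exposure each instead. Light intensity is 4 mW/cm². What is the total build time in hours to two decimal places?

1.78 hours

Layer count = ceil(60.8 / 0.1) = 608.
Burn-in layers = 5 × (64.7 + 3.74), so 342.2 s.
Remaining layers: 603 × (6.33 + 3.74) → 6072.21 s.
Sum: 342.2 + 6072.21 = 6414.41 s → 1.78 hours.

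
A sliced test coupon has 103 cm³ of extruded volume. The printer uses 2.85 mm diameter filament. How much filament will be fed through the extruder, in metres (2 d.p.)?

A = π r² = π × 1.425² = 6.3794 mm².
Length = 103 cm³ / 6.3794 mm² = 103000 / 6.3794 = 16145.72 mm = 16.15 m.

16.15 m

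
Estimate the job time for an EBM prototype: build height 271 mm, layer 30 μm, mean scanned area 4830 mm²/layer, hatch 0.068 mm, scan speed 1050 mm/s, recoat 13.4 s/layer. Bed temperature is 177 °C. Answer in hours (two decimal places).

Layers = ⌈271/0.03⌉ = 9034.
Per-layer scan distance: 4830 / 0.068 → 71029.4 mm.
Scan time per layer: 71029.4 / 1050 → 67.647 s.
Per-layer time = 67.647 + 13.4, so 81.047 s.
Build time = 9034 × 81.047 = 732178.598 s = 203.38 hours.

203.38 hours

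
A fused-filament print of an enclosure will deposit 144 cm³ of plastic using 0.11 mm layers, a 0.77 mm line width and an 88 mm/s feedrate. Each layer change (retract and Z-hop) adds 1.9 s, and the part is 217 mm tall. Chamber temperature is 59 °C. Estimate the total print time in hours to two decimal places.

Line area = 0.11 × 0.77, so 0.0847 mm².
Toolpath length = 144 cm³ / 0.0847 mm² = 144000 / 0.0847 = 1700118.1 mm.
Extrusion time = 1700118.1 / 88, so 19319.5 s.
Number of layers: 217 / 0.11 → 1973 (rounded up).
Layer-change overhead = 1973 × 1.9, so 3748.7 s.
Total = 19319.5 + 3748.7 = 23068.2 s = 6.41 hours.

6.41 hours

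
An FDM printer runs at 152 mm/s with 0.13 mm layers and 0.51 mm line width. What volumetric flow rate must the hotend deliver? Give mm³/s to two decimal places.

Bead cross-section: 0.13 × 0.51 → 0.0663 mm².
Volumetric flow = 152 × 0.0663 = 10.08 mm³/s.

10.08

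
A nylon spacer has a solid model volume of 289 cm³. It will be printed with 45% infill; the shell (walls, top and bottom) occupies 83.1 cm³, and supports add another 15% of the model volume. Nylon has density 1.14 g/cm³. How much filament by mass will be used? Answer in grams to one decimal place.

249.8 g

Infill region: 289 − 83.1 → 205.9 cm³.
Infill deposited = 0.45 × 205.9, so 92.655 cm³.
Support = 0.15 × 289, so 43.35 cm³.
Total printed volume = 83.1 + 92.655 + 43.35 = 219.105 cm³.
Mass: 219.105 × 1.14 → 249.7797 g.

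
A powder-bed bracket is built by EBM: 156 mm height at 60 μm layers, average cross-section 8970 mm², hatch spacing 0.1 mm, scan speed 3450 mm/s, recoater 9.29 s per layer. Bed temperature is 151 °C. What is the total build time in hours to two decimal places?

Layer count = ceil(156 / 0.06) = 2600.
Per-layer scan distance: 8970 / 0.1 → 89700 mm.
Beam time per layer = 89700 / 3450 = 26 s.
Time per layer = 26 + 9.29 = 35.29 s.
Build time = 2600 × 35.29 = 91754 s = 25.49 hours.

25.49 hours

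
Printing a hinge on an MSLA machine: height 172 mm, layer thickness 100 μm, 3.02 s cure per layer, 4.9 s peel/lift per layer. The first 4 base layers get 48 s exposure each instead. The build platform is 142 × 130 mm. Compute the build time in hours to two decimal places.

3.83 hours

Layers = ⌈172/0.1⌉ = 1720.
Burn-in layers = 4 × (48 + 4.9), so 211.6 s.
Regular layers: 1716 × (3.02 + 4.9) → 13590.72 s.
Total = 211.6 + 13590.72 = 13802.32 s = 3.83 hours.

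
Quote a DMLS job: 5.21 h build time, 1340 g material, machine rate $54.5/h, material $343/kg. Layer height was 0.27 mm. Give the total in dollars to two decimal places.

Machine-time cost = 54.5 × 5.21, so $283.945.
Feedstock cost = 343 × 1340/1000 = $459.62.
Total = 283.945 + 459.62 = 743.565 ≈ $743.57.

$743.57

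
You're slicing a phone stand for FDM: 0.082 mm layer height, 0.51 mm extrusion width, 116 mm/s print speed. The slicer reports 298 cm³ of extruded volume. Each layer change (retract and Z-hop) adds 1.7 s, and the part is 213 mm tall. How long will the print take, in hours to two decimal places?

18.29 hours

Line area = 0.082 × 0.51, so 0.04182 mm².
Toolpath length = 298 cm³ / 0.04182 mm² = 298000 / 0.04182 = 7125777.1 mm.
Print-move time = 7125777.1 / 116 = 61429.1 s.
Number of layers: 213 / 0.082 → 2598 (rounded up).
Non-print overhead = 2598 × 1.7, so 4416.6 s.
Total = 61429.1 + 4416.6 = 65845.7 s = 18.29 hours.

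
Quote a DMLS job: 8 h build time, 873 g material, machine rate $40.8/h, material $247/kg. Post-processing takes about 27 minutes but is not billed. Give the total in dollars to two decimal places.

$542.03

Machine-time cost = 40.8 × 8 = $326.40.
Material cost: 247 × 873/1000 → $215.631.
Total = 326.40 + 215.631 = 542.031 ≈ $542.03.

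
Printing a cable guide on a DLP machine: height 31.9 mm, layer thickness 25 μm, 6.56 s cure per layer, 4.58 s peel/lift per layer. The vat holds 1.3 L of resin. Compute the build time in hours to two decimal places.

Layers = ⌈31.9/0.025⌉ = 1276.
Per-layer time: 6.56 + 4.58 → 11.14 s.
Build time: 1276 × 11.14 s = 14214.64 s, i.e. 3.95 hours.

3.95 hours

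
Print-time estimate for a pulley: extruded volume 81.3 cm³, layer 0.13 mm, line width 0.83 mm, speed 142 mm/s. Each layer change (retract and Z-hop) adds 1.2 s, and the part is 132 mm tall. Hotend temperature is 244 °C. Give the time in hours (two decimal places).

1.81 hours

Line area: 0.13 × 0.83 → 0.1079 mm².
Path length: 81300 mm³ / 0.1079 mm² → 753475.4 mm.
Time extruding = 753475.4 / 142 = 5306.2 s.
Layer count = ceil(132 / 0.13) = 1016.
Z-hop total = 1016 × 1.2, so 1219.2 s.
Total = 5306.2 + 1219.2 = 6525.4 s = 1.81 hours.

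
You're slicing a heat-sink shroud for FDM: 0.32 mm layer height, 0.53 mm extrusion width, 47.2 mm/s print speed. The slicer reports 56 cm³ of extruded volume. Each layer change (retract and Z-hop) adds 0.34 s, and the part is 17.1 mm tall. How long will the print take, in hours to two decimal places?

Bead cross-section: 0.32 × 0.53 → 0.1696 mm².
Total extruded path = 56000/0.1696 = 330188.7 mm.
Print-move time = 330188.7 / 47.2, so 6995.5 s.
Layers = ⌈17.1/0.32⌉ = 54.
Non-print overhead = 54 × 0.34, so 18.36 s.
Total = 6995.5 + 18.36 = 7013.86 s = 1.95 hours.

1.95 hours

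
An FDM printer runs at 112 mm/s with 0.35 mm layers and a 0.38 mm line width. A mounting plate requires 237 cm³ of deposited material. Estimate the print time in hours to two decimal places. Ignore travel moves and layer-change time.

4.42 hours

Line area: 0.35 × 0.38 → 0.133 mm².
Toolpath length = 237 cm³ / 0.133 mm² = 237000 / 0.133 = 1781954.9 mm.
Print-move time: 1781954.9 / 112 → 15910.3 s.
That's 15910.3 s → 4.42 hours.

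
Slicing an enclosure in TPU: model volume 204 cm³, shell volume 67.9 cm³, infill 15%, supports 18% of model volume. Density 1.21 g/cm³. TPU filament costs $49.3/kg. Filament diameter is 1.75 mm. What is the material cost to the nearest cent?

$7.46

Infill region = 204 − 67.9 = 136.1 cm³.
Infill deposited = 0.15 × 136.1 = 20.415 cm³.
Support: 0.18 × 204 → 36.72 cm³.
Total printed volume = 67.9 + 20.415 + 36.72, so 125.035 cm³.
Mass: 125.035 × 1.21 → 151.29235 g.
At $49.3/kg: 151.29235/1000 × 49.3 = $7.46.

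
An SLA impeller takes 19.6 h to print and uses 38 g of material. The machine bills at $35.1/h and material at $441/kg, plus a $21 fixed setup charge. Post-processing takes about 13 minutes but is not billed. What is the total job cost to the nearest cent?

Machine-time cost = 35.1 × 19.6, so $687.96.
Material cost = 441 × 38/1000, so $16.758.
Adding setup: 687.96 + 16.758 + 21 → 725.718 ≈ $725.72.

$725.72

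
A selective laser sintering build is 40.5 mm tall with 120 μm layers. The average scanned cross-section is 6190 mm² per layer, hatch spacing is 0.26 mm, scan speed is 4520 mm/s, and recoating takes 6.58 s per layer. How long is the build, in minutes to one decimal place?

Number of layers: 40.5 / 0.12 → 338 (rounded up).
Hatch length per layer = 6190 / 0.26 = 23807.7 mm.
Per-layer scan time = 23807.7 / 4520 = 5.2672 s.
Layer cycle: 5.2672 + 6.58 → 11.8472 s.
Total: 338 × 11.8472 s = 4004.3536 s → 66.7 minutes.

66.7 minutes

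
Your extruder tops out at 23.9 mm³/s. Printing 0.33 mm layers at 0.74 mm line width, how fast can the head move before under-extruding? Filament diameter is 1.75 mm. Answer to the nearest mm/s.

A = 0.33 × 0.74 = 0.2442 mm².
v_max = Q/A = 23.9/0.2442 = 97.87 mm/s → 98 mm/s.

98 mm/s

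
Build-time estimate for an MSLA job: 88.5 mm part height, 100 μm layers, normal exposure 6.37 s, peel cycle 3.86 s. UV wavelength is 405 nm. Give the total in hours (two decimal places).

Number of layers: 88.5 / 0.1 → 885 (rounded up).
Each layer takes: 6.37 + 3.86 → 10.23 s.
Total = 885 × 10.23 = 9053.55 s = 2.51 hours.

2.51 hours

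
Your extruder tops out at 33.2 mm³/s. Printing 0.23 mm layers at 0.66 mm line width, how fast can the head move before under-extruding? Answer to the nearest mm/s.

219 mm/s

Bead cross-section = 0.23 × 0.66, so 0.1518 mm².
v_max = Q/A = 33.2/0.1518 = 218.71 mm/s → 219 mm/s.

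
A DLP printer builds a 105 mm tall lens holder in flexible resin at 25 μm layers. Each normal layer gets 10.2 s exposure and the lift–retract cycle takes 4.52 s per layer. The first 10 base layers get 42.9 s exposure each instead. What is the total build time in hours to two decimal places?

Number of layers: 105 / 0.025 → 4200 (rounded up).
Base layers = 10 × (42.9 + 4.52) = 474.2 s.
Regular layers: 4190 × (10.2 + 4.52) → 61676.8 s.
Sum: 474.2 + 61676.8 = 62151 s → 17.26 hours.

17.26 hours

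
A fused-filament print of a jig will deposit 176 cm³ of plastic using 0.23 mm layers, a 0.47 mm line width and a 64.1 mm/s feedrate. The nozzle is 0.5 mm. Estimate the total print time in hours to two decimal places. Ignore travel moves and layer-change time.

7.06 hours

Line area: 0.23 × 0.47 → 0.1081 mm².
Total extruded path = 176000/0.1081 = 1628122.1 mm.
Time extruding = 1628122.1 / 64.1 = 25399.7 s.
Converting: 25399.7 s = 7.06 hours.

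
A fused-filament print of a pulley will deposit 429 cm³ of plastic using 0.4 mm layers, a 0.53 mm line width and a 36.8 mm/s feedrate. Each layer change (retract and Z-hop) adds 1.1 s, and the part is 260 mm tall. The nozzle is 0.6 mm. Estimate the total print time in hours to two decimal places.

15.47 hours

Extrusion cross-section = 0.4 × 0.53, so 0.212 mm².
Total extruded path = 429000/0.212 = 2023584.9 mm.
Extrusion time = 2023584.9 / 36.8 = 54988.7 s.
Layers = ⌈260/0.4⌉ = 650.
Layer-change overhead = 650 × 1.1, so 715 s.
Total = 54988.7 + 715 = 55703.7 s = 15.47 hours.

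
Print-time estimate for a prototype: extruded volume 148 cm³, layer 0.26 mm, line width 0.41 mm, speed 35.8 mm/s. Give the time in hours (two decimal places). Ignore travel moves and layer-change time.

Extrusion cross-section = 0.26 × 0.41 = 0.1066 mm².
Path length: 148000 mm³ / 0.1066 mm² → 1388367.7 mm.
Print-move time = 1388367.7 / 35.8 = 38781.2 s.
Converting: 38781.2 s = 10.77 hours.

10.77 hours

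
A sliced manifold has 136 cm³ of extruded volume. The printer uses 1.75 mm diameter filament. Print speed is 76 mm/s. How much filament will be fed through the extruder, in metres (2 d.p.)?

56.54 m

A = π r² = π × 0.875² = 2.4053 mm².
L = 136000 mm³ / 2.4053 mm² = 56541.8 mm, i.e. 56.54 m.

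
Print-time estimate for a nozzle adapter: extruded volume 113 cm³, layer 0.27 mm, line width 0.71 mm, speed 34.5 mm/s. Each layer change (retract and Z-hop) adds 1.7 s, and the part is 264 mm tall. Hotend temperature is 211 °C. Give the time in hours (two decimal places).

Bead cross-section: 0.27 × 0.71 → 0.1917 mm².
Toolpath length = 113 cm³ / 0.1917 mm² = 113000 / 0.1917 = 589462.7 mm.
Extrusion time = 589462.7 / 34.5, so 17085.9 s.
Layers = ⌈264/0.27⌉ = 978.
Layer-change overhead = 978 × 1.7, so 1662.6 s.
Altogether 17085.9 + 1662.6 = 18748.5 s, i.e. 5.21 hours.

5.21 hours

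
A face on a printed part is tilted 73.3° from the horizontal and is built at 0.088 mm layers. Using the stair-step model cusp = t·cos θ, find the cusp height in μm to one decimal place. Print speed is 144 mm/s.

Cusp = layer height × cos(73.3°) = 0.088 × 0.2874 = 0.025291 mm = 25.3 μm.

25.3 μm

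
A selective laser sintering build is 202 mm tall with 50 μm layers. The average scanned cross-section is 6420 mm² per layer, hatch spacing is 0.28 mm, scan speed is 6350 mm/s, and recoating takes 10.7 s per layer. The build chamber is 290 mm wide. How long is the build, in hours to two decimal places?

16.06 hours

Layer count = ceil(202 / 0.05) = 4040.
Hatch length per layer = 6420 / 0.28 = 22928.6 mm.
Scan time per layer: 22928.6 / 6350 → 3.6108 s.
Layer cycle = 3.6108 + 10.7, so 14.3108 s.
Build time = 4040 × 14.3108 = 57815.632 s = 16.06 hours.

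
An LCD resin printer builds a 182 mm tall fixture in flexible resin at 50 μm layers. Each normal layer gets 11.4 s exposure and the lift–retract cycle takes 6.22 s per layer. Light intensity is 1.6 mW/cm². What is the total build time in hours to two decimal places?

17.82 hours

Number of layers: 182 / 0.05 → 3640 (rounded up).
Each layer takes = 11.4 + 6.22 = 17.62 s.
Build time: 3640 × 17.62 s = 64136.8 s, i.e. 17.82 hours.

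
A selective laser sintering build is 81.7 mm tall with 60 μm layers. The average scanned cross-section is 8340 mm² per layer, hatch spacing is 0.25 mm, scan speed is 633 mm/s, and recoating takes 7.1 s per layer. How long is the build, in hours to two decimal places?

Layers = ⌈81.7/0.06⌉ = 1362.
Hatch length per layer: 8340 / 0.25 → 33360 mm.
Per-layer scan time = 33360 / 633, so 52.7014 s.
Per-layer time = 52.7014 + 7.1 = 59.8014 s.
1362 layers × 59.8014 s/layer = 81449.5068 s, i.e. 22.62 hours.

22.62 hours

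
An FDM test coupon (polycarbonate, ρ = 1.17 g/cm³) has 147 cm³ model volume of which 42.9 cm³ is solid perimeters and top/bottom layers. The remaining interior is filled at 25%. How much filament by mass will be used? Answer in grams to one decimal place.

Infill region = 147 − 42.9 = 104.1 cm³.
Infill volume = 0.25 × 104.1, so 26.025 cm³.
Total printed volume = 42.9 + 26.025 = 68.925 cm³.
Mass: 68.925 × 1.17 → 80.64225 g.

80.6 g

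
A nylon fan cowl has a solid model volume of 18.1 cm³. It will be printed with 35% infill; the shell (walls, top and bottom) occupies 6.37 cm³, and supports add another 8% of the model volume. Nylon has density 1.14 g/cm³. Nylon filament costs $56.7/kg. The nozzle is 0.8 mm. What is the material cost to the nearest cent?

$0.77

Interior volume = 18.1 − 6.37 = 11.73 cm³.
Infill deposited = 0.35 × 11.73, so 4.1055 cm³.
Support: 0.08 × 18.1 → 1.448 cm³.
Total extruded = 6.37 + 4.1055 + 1.448, so 11.9235 cm³.
Mass = 11.9235 × 1.14, so 13.59279 g.
At $56.7/kg: 13.59279/1000 × 56.7 = $0.77.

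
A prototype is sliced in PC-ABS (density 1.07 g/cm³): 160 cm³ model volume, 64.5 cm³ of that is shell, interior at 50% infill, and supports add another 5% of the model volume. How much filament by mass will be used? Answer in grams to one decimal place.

128.7 g

Volume inside the shell = 160 − 64.5, so 95.5 cm³.
Infill volume = 0.50 × 95.5, so 47.75 cm³.
Support = 0.05 × 160, so 8 cm³.
Total extruded: 64.5 + 47.75 + 8 → 120.25 cm³.
Mass: 120.25 × 1.07 → 128.6675 g.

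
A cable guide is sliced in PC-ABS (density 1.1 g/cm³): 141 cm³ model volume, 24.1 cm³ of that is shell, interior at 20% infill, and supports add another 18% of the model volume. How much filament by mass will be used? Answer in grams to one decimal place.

80.1 g

Interior volume = 141 − 24.1 = 116.9 cm³.
Deposited infill = 0.20 × 116.9, so 23.38 cm³.
Support = 0.18 × 141 = 25.38 cm³.
Deposited volume = 24.1 + 23.38 + 25.38, so 72.86 cm³.
Mass = 72.86 × 1.1 = 80.146 g.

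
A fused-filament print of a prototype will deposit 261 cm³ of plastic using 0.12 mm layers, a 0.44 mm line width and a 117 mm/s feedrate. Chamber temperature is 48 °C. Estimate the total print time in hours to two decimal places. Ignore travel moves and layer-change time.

Extrusion cross-section: 0.12 × 0.44 → 0.0528 mm².
Total extruded path = 261000/0.0528 = 4943181.8 mm.
Time extruding = 4943181.8 / 117 = 42249.4 s.
In the requested units: 42249.4 s = 11.74 hours.

11.74 hours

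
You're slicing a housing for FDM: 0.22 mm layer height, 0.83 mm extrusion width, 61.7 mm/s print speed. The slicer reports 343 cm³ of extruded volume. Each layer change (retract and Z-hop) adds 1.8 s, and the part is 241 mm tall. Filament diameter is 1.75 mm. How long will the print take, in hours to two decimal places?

9.00 hours

Line area = 0.22 × 0.83 = 0.1826 mm².
Path length: 343000 mm³ / 0.1826 mm² → 1878422.8 mm.
Print-move time: 1878422.8 / 61.7 → 30444.5 s.
Number of layers: 241 / 0.22 → 1096 (rounded up).
Non-print overhead = 1096 × 1.8 = 1972.8 s.
Total = 30444.5 + 1972.8 = 32417.3 s = 9.00 hours.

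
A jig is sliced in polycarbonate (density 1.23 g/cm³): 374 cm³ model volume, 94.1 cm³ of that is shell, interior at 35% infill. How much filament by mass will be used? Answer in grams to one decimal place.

236.2 g

Interior volume: 374 − 94.1 → 279.9 cm³.
Infill deposited = 0.35 × 279.9 = 97.965 cm³.
Deposited volume = 94.1 + 97.965, so 192.065 cm³.
Mass = 192.065 × 1.23, so 236.23995 g.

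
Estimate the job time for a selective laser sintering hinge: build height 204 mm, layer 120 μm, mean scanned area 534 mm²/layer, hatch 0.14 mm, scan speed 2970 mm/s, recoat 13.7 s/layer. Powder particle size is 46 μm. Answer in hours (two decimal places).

Layer count = ceil(204 / 0.12) = 1700.
Per-layer scan distance = 534 / 0.14 = 3814.3 mm.
Scan time per layer: 3814.3 / 2970 → 1.2843 s.
Layer cycle = 1.2843 + 13.7 = 14.9843 s.
Build time = 1700 × 14.9843 = 25473.31 s = 7.08 hours.

7.08 hours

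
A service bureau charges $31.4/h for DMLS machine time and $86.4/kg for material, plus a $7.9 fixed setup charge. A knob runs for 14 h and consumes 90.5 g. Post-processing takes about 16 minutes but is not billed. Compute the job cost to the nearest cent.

Time charge = 31.4 × 14 = $439.60.
Material cost: 86.4 × 90.5/1000 → $7.8192.
Adding setup: 439.60 + 7.8192 + 7.9 → 455.3192 ≈ $455.32.

$455.32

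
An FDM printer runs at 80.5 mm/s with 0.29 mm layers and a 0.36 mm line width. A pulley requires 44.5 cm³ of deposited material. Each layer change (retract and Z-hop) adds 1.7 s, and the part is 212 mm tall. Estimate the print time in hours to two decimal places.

1.82 hours

Extrusion cross-section = 0.29 × 0.36 = 0.1044 mm².
Path length: 44500 mm³ / 0.1044 mm² → 426245.2 mm.
Time extruding = 426245.2 / 80.5, so 5295 s.
Layers = ⌈212/0.29⌉ = 732.
Non-print overhead = 732 × 1.7, so 1244.4 s.
Altogether 5295 + 1244.4 = 6539.4 s, i.e. 1.82 hours.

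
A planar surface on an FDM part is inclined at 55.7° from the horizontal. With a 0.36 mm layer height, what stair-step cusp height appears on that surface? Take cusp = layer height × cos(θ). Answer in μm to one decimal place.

202.9 μm

h_c = t·cos θ = 0.36 × 0.5635 = 0.20286 mm (202.9 μm).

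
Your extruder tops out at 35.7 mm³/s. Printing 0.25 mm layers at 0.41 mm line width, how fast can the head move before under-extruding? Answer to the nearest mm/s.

348 mm/s

Extrusion cross-section: 0.25 × 0.41 → 0.1025 mm².
Max speed = 35.7 / 0.1025 = 348.29 ≈ 348 mm/s.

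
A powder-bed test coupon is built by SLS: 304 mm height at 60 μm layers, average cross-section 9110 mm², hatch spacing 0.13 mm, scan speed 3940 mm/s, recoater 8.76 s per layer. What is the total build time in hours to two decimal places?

37.36 hours

Number of layers: 304 / 0.06 → 5067 (rounded up).
Hatch length per layer = 9110 / 0.13 = 70076.9 mm.
Scan time per layer = 70076.9 / 3940, so 17.786 s.
Layer cycle = 17.786 + 8.76 = 26.546 s.
Total: 5067 × 26.546 s = 134508.582 s → 37.36 hours.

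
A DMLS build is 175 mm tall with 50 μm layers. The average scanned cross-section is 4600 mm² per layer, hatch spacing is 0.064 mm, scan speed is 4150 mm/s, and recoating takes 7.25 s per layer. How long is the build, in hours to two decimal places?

Number of layers: 175 / 0.05 → 3500 (rounded up).
Per-layer scan distance = 4600 / 0.064 = 71875 mm.
Scan time per layer = 71875 / 4150, so 17.3193 s.
Layer cycle = 17.3193 + 7.25 = 24.5693 s.
3500 layers × 24.5693 s/layer = 85992.55 s, i.e. 23.89 hours.

23.89 hours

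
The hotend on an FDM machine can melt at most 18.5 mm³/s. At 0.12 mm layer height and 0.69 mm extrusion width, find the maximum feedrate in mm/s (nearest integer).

Extrusion cross-section = 0.12 × 0.69 = 0.0828 mm².
v_max = Q/A = 18.5/0.0828 = 223.43 mm/s → 223 mm/s.

223 mm/s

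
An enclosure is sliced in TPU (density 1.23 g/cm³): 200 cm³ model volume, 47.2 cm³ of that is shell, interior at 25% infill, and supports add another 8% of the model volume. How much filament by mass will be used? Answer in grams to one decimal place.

Infill region = 200 − 47.2, so 152.8 cm³.
Infill deposited = 0.25 × 152.8, so 38.2 cm³.
Support = 0.08 × 200, so 16 cm³.
Deposited volume = 47.2 + 38.2 + 16, so 101.4 cm³.
Mass: 101.4 × 1.23 → 124.722 g.

124.7 g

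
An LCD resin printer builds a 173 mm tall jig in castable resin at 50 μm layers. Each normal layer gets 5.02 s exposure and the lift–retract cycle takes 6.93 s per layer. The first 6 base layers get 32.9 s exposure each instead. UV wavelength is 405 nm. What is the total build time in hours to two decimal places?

Layers = ⌈173/0.05⌉ = 3460.
Base layers = 6 × (32.9 + 6.93) = 238.98 s.
Remaining layers = 3454 × (5.02 + 6.93), so 41275.3 s.
Total = 238.98 + 41275.3 = 41514.28 s = 11.53 hours.

11.53 hours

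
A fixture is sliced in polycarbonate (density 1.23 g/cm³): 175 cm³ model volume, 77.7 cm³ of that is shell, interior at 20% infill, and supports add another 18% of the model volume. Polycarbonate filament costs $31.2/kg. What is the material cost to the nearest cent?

$4.94

Infill region: 175 − 77.7 → 97.3 cm³.
Infill deposited: 0.20 × 97.3 → 19.46 cm³.
Support = 0.18 × 175, so 31.5 cm³.
Deposited volume: 77.7 + 19.46 + 31.5 → 128.66 cm³.
Mass = 128.66 × 1.23, so 158.2518 g.
At $31.2/kg: 158.2518/1000 × 31.2 = $4.94.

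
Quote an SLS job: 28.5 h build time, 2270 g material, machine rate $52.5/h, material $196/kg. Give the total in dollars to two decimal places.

$1941.17

Machine-time cost = 52.5 × 28.5, so $1496.25.
Material charge = 196 × 2270/1000, so $444.92.
Total = 1496.25 + 444.92 = $1941.17.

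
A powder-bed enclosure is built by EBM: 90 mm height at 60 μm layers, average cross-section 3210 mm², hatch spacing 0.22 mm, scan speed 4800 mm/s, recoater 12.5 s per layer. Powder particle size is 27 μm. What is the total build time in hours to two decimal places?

6.47 hours

Layer count = ceil(90 / 0.06) = 1500.
Scan path per layer = 3210 / 0.22, so 14590.9 mm.
Per-layer scan time: 14590.9 / 4800 → 3.0398 s.
Time per layer = 3.0398 + 12.5, so 15.5398 s.
Build time = 1500 × 15.5398 = 23309.7 s = 6.47 hours.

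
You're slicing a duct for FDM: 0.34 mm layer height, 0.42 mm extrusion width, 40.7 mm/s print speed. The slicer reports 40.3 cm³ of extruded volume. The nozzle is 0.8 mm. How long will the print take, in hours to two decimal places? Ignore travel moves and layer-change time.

Extrusion cross-section: 0.34 × 0.42 → 0.1428 mm².
Toolpath length = 40.3 cm³ / 0.1428 mm² = 40300 / 0.1428 = 282212.9 mm.
Extrusion time: 282212.9 / 40.7 → 6934 s.
6934 s = 1.93 hours.

1.93 hours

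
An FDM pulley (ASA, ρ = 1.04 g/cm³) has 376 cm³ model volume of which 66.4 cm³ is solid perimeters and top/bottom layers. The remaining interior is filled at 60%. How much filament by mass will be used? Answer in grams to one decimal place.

Infill region = 376 − 66.4, so 309.6 cm³.
Infill volume = 0.60 × 309.6, so 185.76 cm³.
Deposited volume = 66.4 + 185.76, so 252.16 cm³.
Mass = 252.16 × 1.04 = 262.2464 g.

262.2 g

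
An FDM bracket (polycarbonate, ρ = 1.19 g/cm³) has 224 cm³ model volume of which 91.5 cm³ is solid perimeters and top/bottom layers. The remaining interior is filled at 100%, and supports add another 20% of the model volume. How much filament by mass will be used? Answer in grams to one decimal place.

319.9 g

Infill region = 224 − 91.5, so 132.5 cm³.
Infill deposited = 1.00 × 132.5 = 132.5 cm³.
Support = 0.20 × 224 = 44.8 cm³.
Deposited volume = 91.5 + 132.5 + 44.8 = 268.8 cm³.
Mass: 268.8 × 1.19 → 319.872 g.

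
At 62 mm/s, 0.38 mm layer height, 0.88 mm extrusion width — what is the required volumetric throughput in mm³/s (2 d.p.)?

20.73

A: 0.38 × 0.88 → 0.3344 mm².
Volumetric flow = 62 × 0.3344 = 20.73 mm³/s.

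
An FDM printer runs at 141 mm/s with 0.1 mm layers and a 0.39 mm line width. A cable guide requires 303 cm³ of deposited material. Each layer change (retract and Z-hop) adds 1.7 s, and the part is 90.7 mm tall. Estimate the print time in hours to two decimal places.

15.73 hours

Extrusion cross-section: 0.1 × 0.39 → 0.039 mm².
Total extruded path = 303000/0.039 = 7769230.8 mm.
Extrusion time: 7769230.8 / 141 → 55100.9 s.
Number of layers: 90.7 / 0.1 → 907 (rounded up).
Non-print overhead = 907 × 1.7 = 1541.9 s.
Total = 55100.9 + 1541.9 = 56642.8 s = 15.73 hours.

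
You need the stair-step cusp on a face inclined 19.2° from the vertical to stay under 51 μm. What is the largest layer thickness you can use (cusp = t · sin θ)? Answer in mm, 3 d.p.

t = h_c / sin θ = 0.051 / 0.3289 = 0.155 mm.

0.155 mm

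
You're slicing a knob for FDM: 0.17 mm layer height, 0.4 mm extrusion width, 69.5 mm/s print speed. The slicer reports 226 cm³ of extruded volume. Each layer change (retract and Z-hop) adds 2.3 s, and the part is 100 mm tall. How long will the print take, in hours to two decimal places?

13.66 hours

Line area = 0.17 × 0.4 = 0.068 mm².
Toolpath length = 226 cm³ / 0.068 mm² = 226000 / 0.068 = 3323529.4 mm.
Extrusion time = 3323529.4 / 69.5 = 47820.6 s.
Layer count = ceil(100 / 0.17) = 589.
Layer-change overhead = 589 × 2.3, so 1354.7 s.
Total = 47820.6 + 1354.7 = 49175.3 s = 13.66 hours.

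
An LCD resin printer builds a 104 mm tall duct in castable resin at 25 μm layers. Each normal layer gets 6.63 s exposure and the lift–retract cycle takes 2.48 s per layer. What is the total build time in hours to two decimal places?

Number of layers: 104 / 0.025 → 4160 (rounded up).
Per-layer time = 6.63 + 2.48 = 9.11 s.
Total = 4160 × 9.11 = 37897.6 s = 10.53 hours.

10.53 hours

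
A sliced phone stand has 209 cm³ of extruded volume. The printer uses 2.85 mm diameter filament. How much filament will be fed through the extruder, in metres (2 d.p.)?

32.76 m

Filament cross-section = π × (2.85/2)² = 6.3794 mm².
Length = 209 cm³ / 6.3794 mm² = 209000 / 6.3794 = 32761.7 mm = 32.76 m.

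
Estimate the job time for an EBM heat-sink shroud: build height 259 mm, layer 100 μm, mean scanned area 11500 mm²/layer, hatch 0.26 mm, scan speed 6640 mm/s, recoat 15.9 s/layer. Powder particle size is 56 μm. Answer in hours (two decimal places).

Layers = ⌈259/0.1⌉ = 2590.
Hatch length per layer = 11500 / 0.26, so 44230.8 mm.
Beam time per layer = 44230.8 / 6640 = 6.6613 s.
Time per layer: 6.6613 + 15.9 → 22.5613 s.
Build time = 2590 × 22.5613 = 58433.767 s = 16.23 hours.

16.23 hours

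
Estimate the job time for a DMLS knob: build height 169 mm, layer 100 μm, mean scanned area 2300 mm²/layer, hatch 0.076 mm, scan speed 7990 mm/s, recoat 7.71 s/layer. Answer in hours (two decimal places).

5.40 hours

Layers = ⌈169/0.1⌉ = 1690.
Per-layer scan distance = 2300 / 0.076 = 30263.2 mm.
Scan time per layer = 30263.2 / 7990, so 3.7876 s.
Per-layer time = 3.7876 + 7.71 = 11.4976 s.
Build time = 1690 × 11.4976 = 19430.944 s = 5.40 hours.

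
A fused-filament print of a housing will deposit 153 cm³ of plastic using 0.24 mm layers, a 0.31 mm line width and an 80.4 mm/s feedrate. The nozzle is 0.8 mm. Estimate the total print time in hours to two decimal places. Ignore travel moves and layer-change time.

7.10 hours

Bead cross-section = 0.24 × 0.31, so 0.0744 mm².
Path length: 153000 mm³ / 0.0744 mm² → 2056451.6 mm.
Time extruding: 2056451.6 / 80.4 → 25577.8 s.
That's 25577.8 s → 7.10 hours.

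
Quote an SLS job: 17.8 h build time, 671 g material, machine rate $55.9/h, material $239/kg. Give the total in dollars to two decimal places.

Time charge: 55.9 × 17.8 → $995.02.
Material charge = 239 × 671/1000 = $160.369.
Job cost: 995.02 + 160.369 = 1155.389 ≈ $1155.39.

$1155.39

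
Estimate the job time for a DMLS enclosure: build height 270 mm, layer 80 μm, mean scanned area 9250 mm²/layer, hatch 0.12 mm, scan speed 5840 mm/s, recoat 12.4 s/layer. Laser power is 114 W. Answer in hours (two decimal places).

Layer count = ceil(270 / 0.08) = 3375.
Hatch length per layer = 9250 / 0.12 = 77083.3 mm.
Per-layer scan time = 77083.3 / 5840 = 13.1992 s.
Time per layer = 13.1992 + 12.4, so 25.5992 s.
3375 layers × 25.5992 s/layer = 86397.3 s, i.e. 24.00 hours.

24.00 hours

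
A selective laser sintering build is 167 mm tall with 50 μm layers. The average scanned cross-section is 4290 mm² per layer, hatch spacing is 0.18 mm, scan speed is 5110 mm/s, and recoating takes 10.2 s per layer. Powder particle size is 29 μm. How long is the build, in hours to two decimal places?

Number of layers: 167 / 0.05 → 3340 (rounded up).
Per-layer scan distance = 4290 / 0.18 = 23833.3 mm.
Laser time per layer = 23833.3 / 5110 = 4.6641 s.
Per-layer time = 4.6641 + 10.2 = 14.8641 s.
Build time = 3340 × 14.8641 = 49646.094 s = 13.79 hours.

13.79 hours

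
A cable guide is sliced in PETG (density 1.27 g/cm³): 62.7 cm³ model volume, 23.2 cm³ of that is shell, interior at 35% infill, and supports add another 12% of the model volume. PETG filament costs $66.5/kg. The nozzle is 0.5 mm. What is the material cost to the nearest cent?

$3.76

Interior volume = 62.7 − 23.2, so 39.5 cm³.
Deposited infill: 0.35 × 39.5 → 13.825 cm³.
Support = 0.12 × 62.7, so 7.524 cm³.
Total extruded = 23.2 + 13.825 + 7.524 = 44.549 cm³.
Mass = 44.549 × 1.27 = 56.57723 g.
At $66.5/kg: 56.57723/1000 × 66.5 = $3.76.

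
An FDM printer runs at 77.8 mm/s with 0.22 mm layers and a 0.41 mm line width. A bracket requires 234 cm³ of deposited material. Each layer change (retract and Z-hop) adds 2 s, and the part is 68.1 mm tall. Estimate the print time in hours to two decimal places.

9.43 hours

Line area = 0.22 × 0.41 = 0.0902 mm².
Toolpath length = 234 cm³ / 0.0902 mm² = 234000 / 0.0902 = 2594235 mm.
Time extruding: 2594235 / 77.8 → 33344.9 s.
Layers = ⌈68.1/0.22⌉ = 310.
Non-print overhead = 310 × 2 = 620 s.
Total = 33344.9 + 620 = 33964.9 s = 9.43 hours.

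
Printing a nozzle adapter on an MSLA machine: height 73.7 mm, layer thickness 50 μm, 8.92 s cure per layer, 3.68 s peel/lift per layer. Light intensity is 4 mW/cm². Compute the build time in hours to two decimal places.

Number of layers: 73.7 / 0.05 → 1474 (rounded up).
Per-layer time = 8.92 + 3.68, so 12.6 s.
Total = 1474 × 12.6 = 18572.4 s = 5.16 hours.

5.16 hours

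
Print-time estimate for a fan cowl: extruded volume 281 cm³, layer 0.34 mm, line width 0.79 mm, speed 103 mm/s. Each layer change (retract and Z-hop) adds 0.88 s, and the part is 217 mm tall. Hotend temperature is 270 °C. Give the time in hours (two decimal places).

Bead cross-section: 0.34 × 0.79 → 0.2686 mm².
Toolpath length = 281 cm³ / 0.2686 mm² = 281000 / 0.2686 = 1046165.3 mm.
Extrusion time = 1046165.3 / 103, so 10156.9 s.
Layers = ⌈217/0.34⌉ = 639.
Z-hop total: 639 × 0.88 → 562.32 s.
Total = 10156.9 + 562.32 = 10719.22 s = 2.98 hours.

2.98 hours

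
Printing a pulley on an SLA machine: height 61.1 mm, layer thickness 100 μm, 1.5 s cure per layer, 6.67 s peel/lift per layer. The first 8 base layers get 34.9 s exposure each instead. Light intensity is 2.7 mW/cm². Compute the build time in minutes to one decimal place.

87.7 minutes

Number of layers: 61.1 / 0.1 → 611 (rounded up).
Bottom layers = 8 × (34.9 + 6.67), so 332.56 s.
Remaining layers = 603 × (1.5 + 6.67), so 4926.51 s.
Total = 332.56 + 4926.51 = 5259.07 s = 87.7 minutes.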